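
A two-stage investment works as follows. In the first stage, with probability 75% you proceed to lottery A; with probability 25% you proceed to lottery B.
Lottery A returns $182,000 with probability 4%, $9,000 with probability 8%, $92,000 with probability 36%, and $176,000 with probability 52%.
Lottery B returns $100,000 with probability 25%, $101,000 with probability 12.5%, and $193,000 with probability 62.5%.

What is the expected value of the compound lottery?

EV(A) = 0.04 × 182000 + 0.08 × 9000 + 0.36 × 92000 + 0.52 × 176000 = 7280 + 720 + 33120 + 91520 = 132640
EV(B) = 0.25 × 100000 + 0.125 × 101000 + 0.625 × 193000 = 25000 + 12625 + 120625 = 158250
Overall = 0.75 × 132640 + 0.25 × 158250 = 99480 + 39562.5 = 139042.5

$139,042.50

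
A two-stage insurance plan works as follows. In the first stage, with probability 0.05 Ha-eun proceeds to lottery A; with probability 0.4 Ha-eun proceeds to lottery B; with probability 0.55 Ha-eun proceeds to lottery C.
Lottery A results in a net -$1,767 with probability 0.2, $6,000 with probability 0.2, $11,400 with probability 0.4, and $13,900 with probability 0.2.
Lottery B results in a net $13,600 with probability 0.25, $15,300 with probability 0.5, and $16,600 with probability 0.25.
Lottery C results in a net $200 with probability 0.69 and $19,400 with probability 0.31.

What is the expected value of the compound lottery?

$9,872.93

EV(A) = 0.2 × (-1767) + 0.2 × 6000 + 0.4 × 11400 + 0.2 × 13900 = -353.4 + 1200 + 4560 + 2780 = 8186.6
EV(B) = 0.25 × 13600 + 0.5 × 15300 + 0.25 × 16600 = 3400 + 7650 + 4150 = 15200
EV(C) = 0.69 × 200 + 0.31 × 19400 = 138 + 6014 = 6152
Overall = 0.05 × 8186.6 + 0.4 × 15200 + 0.55 × 6152 = 409.33 + 6080 + 3383.6 = 9872.93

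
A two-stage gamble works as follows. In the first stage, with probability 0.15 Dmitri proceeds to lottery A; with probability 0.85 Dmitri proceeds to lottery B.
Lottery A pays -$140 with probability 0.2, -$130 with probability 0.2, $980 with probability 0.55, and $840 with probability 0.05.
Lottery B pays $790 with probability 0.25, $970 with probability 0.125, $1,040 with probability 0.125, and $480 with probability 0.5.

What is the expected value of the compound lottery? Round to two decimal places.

$664.49

EV(A) = 0.2 × (-140) + 0.2 × (-130) + 0.55 × 980 + 0.05 × 840 = -28 − 26 + 539 + 42 = 527
EV(B) = 0.25 × 790 + 0.125 × 970 + 0.125 × 1040 + 0.5 × 480 = 197.5 + 121.25 + 130 + 240 = 688.75
Overall = 0.15 × 527 + 0.85 × 688.75 = 79.05 + 585.4375 = 664.4875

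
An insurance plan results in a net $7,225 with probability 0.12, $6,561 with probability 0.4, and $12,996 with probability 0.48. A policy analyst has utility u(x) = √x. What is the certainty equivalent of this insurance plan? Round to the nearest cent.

$9,471.18

E[u] = 0.12·√7225 + 0.4·√6561 + 0.48·√12996 = 0.12·85 + 0.4·81 + 0.48·114 = 97.32
CE = (97.32)² = 9471.1824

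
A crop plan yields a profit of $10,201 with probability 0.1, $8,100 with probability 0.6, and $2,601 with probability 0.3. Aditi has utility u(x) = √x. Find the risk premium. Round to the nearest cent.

E[u] = 0.1·√10201 + 0.6·√8100 + 0.3·√2601 = 0.1·101 + 0.6·90 + 0.3·51 = 79.4
CE = (79.4)² = 6304.36
Risk premium = EV − CE = 6660.4 − 6304.36 = 356.04

$356.04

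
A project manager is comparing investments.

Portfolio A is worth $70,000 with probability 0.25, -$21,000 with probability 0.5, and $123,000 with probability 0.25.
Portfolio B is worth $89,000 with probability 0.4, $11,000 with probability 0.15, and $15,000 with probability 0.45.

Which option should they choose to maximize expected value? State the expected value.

Portfolio B ($44,000)

Portfolio A = 0.25 × 70000 + 0.5 × (-21000) + 0.25 × 123000 = 17500 − 10500 + 30750 = 37750
Portfolio B = 0.4 × 89000 + 0.15 × 11000 + 0.45 × 15000 = 35600 + 1650 + 6750 = 44000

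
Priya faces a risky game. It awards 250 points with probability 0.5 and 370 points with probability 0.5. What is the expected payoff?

310 points

EV = 0.5 × 250 + 0.5 × 370 = 125 + 185 = 310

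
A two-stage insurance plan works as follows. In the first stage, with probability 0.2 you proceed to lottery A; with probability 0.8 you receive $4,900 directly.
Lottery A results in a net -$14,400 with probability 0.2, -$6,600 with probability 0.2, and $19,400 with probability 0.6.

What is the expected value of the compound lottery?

$5,408

EV(A) = 0.2 × (-14400) + 0.2 × (-6600) + 0.6 × 19400 = -2880 − 1320 + 11640 = 7440
Branch B: 4900 (certain)
Overall = 0.2 × 7440 + 0.8 × 4900 = 1488 + 3920 = 5408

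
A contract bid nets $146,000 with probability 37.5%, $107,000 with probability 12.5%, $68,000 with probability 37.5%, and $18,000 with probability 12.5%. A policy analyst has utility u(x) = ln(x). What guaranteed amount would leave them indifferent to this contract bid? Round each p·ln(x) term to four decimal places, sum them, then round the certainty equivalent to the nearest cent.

$81,178.04

E[u] = 0.375·ln(146000) + 0.125·ln(107000) + 0.375·ln(68000) + 0.125·ln(18000) = 4.4593 + 1.4476 + 4.1727 + 1.2248 = 11.3044
CE = e^11.3044 ≈ 81178.04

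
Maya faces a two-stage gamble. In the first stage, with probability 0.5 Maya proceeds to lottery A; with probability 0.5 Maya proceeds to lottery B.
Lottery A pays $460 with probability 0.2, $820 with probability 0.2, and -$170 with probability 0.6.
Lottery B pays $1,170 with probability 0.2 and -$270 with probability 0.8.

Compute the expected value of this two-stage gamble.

EV(A) = 0.2 × 460 + 0.2 × 820 + 0.6 × (-170) = 92 + 164 − 102 = 154
EV(B) = 0.2 × 1170 + 0.8 × (-270) = 234 − 216 = 18
Overall = 0.5 × 154 + 0.5 × 18 = 77 + 9 = 86

$86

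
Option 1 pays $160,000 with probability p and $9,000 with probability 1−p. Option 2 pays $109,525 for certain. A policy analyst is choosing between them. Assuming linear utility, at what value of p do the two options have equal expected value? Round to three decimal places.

p = 0.666

p·160000 + (1−p)·9000 = 109525
151000p + 9000 = 109525
p = (109525 − 9000) / 151000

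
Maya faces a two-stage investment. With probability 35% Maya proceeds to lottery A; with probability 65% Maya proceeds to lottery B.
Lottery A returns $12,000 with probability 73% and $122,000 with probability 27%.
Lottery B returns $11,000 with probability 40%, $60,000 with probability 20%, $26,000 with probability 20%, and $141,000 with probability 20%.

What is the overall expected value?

EV(A) = 0.73 × 12000 + 0.27 × 122000 = 8760 + 32940 = 41700
EV(B) = 0.4 × 11000 + 0.2 × 60000 + 0.2 × 26000 + 0.2 × 141000 = 4400 + 12000 + 5200 + 28200 = 49800
Overall = 0.35 × 41700 + 0.65 × 49800 = 14595 + 32370 = 46965

$46,965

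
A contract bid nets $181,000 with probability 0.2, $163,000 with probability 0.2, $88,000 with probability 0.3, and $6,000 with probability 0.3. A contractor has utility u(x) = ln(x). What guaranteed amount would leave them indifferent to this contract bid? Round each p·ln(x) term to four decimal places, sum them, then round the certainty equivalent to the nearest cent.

$51,379.78

E[u] = 0.2·ln(181000) + 0.2·ln(163000) + 0.3·ln(88000) + 0.3·ln(6000) = 2.4213 + 2.4003 + 3.4155 + 2.6099 = 10.8470
CE = e^10.8470 ≈ 51379.78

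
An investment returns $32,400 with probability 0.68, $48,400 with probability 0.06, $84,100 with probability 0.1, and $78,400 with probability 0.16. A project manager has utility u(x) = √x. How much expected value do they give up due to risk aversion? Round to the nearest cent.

$2,041.64

E[u] = 0.68·√32400 + 0.06·√48400 + 0.1·√84100 + 0.16·√78400 = 0.68·180 + 0.06·220 + 0.1·290 + 0.16·280 = 209.4
CE = (209.4)² = 43848.36
Risk premium = EV − CE = 45890 − 43848.36 = 2041.64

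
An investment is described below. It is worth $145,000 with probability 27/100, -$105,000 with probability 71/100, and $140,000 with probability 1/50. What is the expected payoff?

-$32,600

EV = 27/100 × 145000 + 71/100 × (-105000) + 1/50 × 140000 = 39150 − 74550 + 2800 = -32600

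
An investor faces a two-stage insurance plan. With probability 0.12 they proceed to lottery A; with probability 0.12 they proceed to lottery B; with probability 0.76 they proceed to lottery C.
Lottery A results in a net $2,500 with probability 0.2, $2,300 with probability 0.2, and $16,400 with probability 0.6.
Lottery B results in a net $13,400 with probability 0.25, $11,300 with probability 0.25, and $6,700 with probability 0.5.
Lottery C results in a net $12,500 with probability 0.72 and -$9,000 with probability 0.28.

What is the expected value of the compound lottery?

$7,363.80

EV(A) = 0.2 × 2500 + 0.2 × 2300 + 0.6 × 16400 = 500 + 460 + 9840 = 10800
EV(B) = 0.25 × 13400 + 0.25 × 11300 + 0.5 × 6700 = 3350 + 2825 + 3350 = 9525
EV(C) = 0.72 × 12500 + 0.28 × (-9000) = 9000 − 2520 = 6480
Overall = 0.12 × 10800 + 0.12 × 9525 + 0.76 × 6480 = 1296 + 1143 + 4924.8 = 7363.8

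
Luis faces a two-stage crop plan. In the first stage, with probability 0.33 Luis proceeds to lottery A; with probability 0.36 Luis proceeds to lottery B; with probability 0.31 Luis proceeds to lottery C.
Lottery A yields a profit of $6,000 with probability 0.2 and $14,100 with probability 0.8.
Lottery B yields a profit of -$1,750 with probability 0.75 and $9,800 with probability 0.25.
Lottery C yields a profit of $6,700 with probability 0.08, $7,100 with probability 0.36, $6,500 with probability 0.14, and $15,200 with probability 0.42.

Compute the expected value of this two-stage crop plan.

EV(A) = 0.2 × 6000 + 0.8 × 14100 = 1200 + 11280 = 12480
EV(B) = 0.75 × (-1750) + 0.25 × 9800 = -1312.5 + 2450 = 1137.5
EV(C) = 0.08 × 6700 + 0.36 × 7100 + 0.14 × 6500 + 0.42 × 15200 = 536 + 2556 + 910 + 6384 = 10386
Overall = 0.33 × 12480 + 0.36 × 1137.5 + 0.31 × 10386 = 4118.4 + 409.5 + 3219.66 = 7747.56

$7,747.56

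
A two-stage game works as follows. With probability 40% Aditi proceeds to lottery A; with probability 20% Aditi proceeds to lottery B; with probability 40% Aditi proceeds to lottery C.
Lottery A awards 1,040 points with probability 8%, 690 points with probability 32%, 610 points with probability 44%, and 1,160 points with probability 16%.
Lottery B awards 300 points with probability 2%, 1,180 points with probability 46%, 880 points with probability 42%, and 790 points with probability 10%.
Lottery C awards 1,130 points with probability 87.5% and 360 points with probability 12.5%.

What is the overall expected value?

EV(A) = 0.08 × 1040 + 0.32 × 690 + 0.44 × 610 + 0.16 × 1160 = 83.2 + 220.8 + 268.4 + 185.6 = 758
EV(B) = 0.02 × 300 + 0.46 × 1180 + 0.42 × 880 + 0.1 × 790 = 6 + 542.8 + 369.6 + 79 = 997.4
EV(C) = 0.875 × 1130 + 0.125 × 360 = 988.75 + 45 = 1033.75
Overall = 0.4 × 758 + 0.2 × 997.4 + 0.4 × 1033.75 = 303.2 + 199.48 + 413.5 = 916.18

916.18 points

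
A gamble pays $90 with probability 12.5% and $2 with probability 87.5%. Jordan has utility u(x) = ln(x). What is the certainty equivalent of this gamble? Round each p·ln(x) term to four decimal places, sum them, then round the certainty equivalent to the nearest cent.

$3.22

E[u] = 0.125·ln(90) + 0.875·ln(2) = 0.5625 + 0.6065 = 1.1690
CE = e^1.1690 ≈ 3.22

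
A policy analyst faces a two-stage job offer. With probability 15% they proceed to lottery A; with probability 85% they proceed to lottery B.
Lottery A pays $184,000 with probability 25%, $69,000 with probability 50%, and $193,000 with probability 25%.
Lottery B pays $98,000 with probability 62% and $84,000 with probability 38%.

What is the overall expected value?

$98,090.50

EV(A) = 0.25 × 184000 + 0.5 × 69000 + 0.25 × 193000 = 46000 + 34500 + 48250 = 128750
EV(B) = 0.62 × 98000 + 0.38 × 84000 = 60760 + 31920 = 92680
Overall = 0.15 × 128750 + 0.85 × 92680 = 19312.5 + 78778 = 98090.5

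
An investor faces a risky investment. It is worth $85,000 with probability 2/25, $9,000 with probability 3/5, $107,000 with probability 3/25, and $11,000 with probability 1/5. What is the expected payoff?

EV = 2/25 × 85000 + 3/5 × 9000 + 3/25 × 107000 + 1/5 × 11000 = 6800 + 5400 + 12840 + 2200 = 27240

$27,240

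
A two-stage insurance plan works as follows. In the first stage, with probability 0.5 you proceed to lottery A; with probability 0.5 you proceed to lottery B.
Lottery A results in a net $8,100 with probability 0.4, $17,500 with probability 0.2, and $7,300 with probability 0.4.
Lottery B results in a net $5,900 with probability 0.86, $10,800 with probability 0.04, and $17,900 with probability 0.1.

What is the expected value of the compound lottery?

EV(A) = 0.4 × 8100 + 0.2 × 17500 + 0.4 × 7300 = 3240 + 3500 + 2920 = 9660
EV(B) = 0.86 × 5900 + 0.04 × 10800 + 0.1 × 17900 = 5074 + 432 + 1790 = 7296
Overall = 0.5 × 9660 + 0.5 × 7296 = 4830 + 3648 = 8478

$8,478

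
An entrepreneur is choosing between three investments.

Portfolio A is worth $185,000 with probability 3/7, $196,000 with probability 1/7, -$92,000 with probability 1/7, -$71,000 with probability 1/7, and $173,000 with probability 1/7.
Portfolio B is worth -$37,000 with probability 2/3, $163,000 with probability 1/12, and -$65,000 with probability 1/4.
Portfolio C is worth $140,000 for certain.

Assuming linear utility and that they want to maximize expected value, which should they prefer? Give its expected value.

Portfolio C ($140,000)

Portfolio A = 3/7 × 185000 + 1/7 × 196000 + 1/7 × (-92000) + 1/7 × (-71000) + 1/7 × 173000 = 79285.7143 + 28000 − 13142.8571 − 10142.8571 + 24714.2857 = 108714.2857
Portfolio B = 2/3 × (-37000) + 1/12 × 163000 + 1/4 × (-65000) = -24666.6667 + 13583.3333 − 16250 = -27333.3333
Portfolio C: 140000 (certain)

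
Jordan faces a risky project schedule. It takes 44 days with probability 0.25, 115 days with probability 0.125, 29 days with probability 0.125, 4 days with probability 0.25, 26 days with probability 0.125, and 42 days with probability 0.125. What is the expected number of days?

38.5 days

EV = 0.25 × 44 + 0.125 × 115 + 0.125 × 29 + 0.25 × 4 + 0.125 × 26 + 0.125 × 42 = 11 + 14.375 + 3.625 + 1 + 3.25 + 5.25 = 38.5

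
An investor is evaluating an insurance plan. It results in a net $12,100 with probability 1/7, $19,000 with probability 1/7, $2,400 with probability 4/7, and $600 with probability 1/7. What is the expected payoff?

EV = 1/7 × 12100 + 1/7 × 19000 + 4/7 × 2400 + 1/7 × 600 = 1728.5714 + 2714.2857 + 1371.4286 + 85.7143 = 5900

$5,900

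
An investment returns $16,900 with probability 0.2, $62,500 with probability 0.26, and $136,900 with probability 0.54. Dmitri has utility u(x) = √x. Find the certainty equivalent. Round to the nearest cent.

$84,564.64

E[u] = 0.2·√16900 + 0.26·√62500 + 0.54·√136900 = 0.2·130 + 0.26·250 + 0.54·370 = 290.8
CE = (290.8)² = 84564.64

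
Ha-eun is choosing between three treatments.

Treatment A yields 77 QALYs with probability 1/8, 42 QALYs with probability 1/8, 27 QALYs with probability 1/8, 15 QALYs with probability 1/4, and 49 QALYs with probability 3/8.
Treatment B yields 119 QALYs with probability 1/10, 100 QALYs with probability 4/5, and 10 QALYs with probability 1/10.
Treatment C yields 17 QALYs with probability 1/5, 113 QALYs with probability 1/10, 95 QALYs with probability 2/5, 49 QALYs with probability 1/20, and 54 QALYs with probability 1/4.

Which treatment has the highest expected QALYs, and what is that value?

Treatment A = 1/8 × 77 + 1/8 × 42 + 1/8 × 27 + 1/4 × 15 + 3/8 × 49 = 9.625 + 5.25 + 3.375 + 3.75 + 18.375 = 40.375
Treatment B = 1/10 × 119 + 4/5 × 100 + 1/10 × 10 = 11.9 + 80 + 1 = 92.9
Treatment C = 1/5 × 17 + 1/10 × 113 + 2/5 × 95 + 1/20 × 49 + 1/4 × 54 = 3.4 + 11.3 + 38 + 2.45 + 13.5 = 68.65

Treatment B (92.9 QALYs)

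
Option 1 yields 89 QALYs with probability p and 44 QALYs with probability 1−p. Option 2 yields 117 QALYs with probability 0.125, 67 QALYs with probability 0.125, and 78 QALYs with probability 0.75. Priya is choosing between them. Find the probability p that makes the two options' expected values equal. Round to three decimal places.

EV(Option 2) = 0.125 × 117 + 0.125 × 67 + 0.75 × 78 = 14.625 + 8.375 + 58.5 = 81.5
p·89 + (1−p)·44 = 81.5
45p + 44 = 81.5
p = (81.5 − 44) / 45

p = 0.833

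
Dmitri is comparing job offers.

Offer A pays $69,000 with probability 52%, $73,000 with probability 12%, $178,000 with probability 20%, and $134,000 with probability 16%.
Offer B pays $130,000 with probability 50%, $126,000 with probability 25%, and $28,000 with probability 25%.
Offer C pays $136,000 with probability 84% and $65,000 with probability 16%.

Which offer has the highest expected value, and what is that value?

Offer A = 0.52 × 69000 + 0.12 × 73000 + 0.2 × 178000 + 0.16 × 134000 = 35880 + 8760 + 35600 + 21440 = 101680
Offer B = 0.5 × 130000 + 0.25 × 126000 + 0.25 × 28000 = 65000 + 31500 + 7000 = 103500
Offer C = 0.84 × 136000 + 0.16 × 65000 = 114240 + 10400 = 124640

Offer C ($124,640)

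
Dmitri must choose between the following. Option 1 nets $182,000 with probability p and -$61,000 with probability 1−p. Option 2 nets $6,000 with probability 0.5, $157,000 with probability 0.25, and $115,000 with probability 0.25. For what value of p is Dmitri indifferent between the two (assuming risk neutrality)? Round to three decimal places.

p = 0.543

EV(Option 2) = 0.5 × 6000 + 0.25 × 157000 + 0.25 × 115000 = 3000 + 39250 + 28750 = 71000
p·182000 + (1−p)·(-61000) = 71000
243000p − 61000 = 71000
p = (71000 + 61000) / 243000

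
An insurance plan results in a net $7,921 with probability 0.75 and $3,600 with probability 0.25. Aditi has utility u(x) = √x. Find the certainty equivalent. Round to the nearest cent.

E[u] = 0.75·√7921 + 0.25·√3600 = 0.75·89 + 0.25·60 = 81.75
CE = (81.75)² = 6683.0625

$6,683.06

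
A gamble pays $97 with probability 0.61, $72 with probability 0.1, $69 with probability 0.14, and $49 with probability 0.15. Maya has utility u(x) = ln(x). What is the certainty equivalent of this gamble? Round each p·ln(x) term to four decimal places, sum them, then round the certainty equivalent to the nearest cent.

$81.04

E[u] = 0.61·ln(97) + 0.1·ln(72) + 0.14·ln(69) + 0.15·ln(49) = 2.7906 + 0.4277 + 0.5928 + 0.5838 = 4.3949
CE = e^4.3949 ≈ 81.04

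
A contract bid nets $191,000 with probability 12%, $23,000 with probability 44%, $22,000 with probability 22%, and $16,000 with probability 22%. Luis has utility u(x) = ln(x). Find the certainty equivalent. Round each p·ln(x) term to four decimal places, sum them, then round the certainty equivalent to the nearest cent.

E[u] = 0.12·ln(191000) + 0.44·ln(23000) + 0.22·ln(22000) + 0.22·ln(16000) = 1.4592 + 4.4190 + 2.1997 + 2.1297 = 10.2076
CE = e^10.2076 ≈ 27108.43

$27,108.43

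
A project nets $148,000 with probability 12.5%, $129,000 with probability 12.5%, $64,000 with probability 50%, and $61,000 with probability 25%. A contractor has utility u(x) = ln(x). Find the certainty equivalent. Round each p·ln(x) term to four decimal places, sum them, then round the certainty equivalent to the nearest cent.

E[u] = 0.125·ln(148000) + 0.125·ln(129000) + 0.5·ln(64000) + 0.25·ln(61000) = 1.4881 + 1.4709 + 5.5333 + 2.7547 = 11.2470
CE = e^11.2470 ≈ 76649.63

$76,649.63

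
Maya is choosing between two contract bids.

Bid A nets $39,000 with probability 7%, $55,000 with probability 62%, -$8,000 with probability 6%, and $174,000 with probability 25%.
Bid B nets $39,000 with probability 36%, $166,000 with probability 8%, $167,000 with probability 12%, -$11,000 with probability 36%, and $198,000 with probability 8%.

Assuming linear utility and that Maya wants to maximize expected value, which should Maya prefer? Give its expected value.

Bid A ($79,850)

Bid A = 0.07 × 39000 + 0.62 × 55000 + 0.06 × (-8000) + 0.25 × 174000 = 2730 + 34100 − 480 + 43500 = 79850
Bid B = 0.36 × 39000 + 0.08 × 166000 + 0.12 × 167000 + 0.36 × (-11000) + 0.08 × 198000 = 14040 + 13280 + 20040 − 3960 + 15840 = 59240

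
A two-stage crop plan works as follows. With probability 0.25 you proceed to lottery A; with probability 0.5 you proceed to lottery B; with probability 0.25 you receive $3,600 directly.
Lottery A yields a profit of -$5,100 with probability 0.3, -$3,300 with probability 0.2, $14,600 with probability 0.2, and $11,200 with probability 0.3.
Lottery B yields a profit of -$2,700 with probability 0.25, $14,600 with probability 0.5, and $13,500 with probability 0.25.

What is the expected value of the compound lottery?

EV(A) = 0.3 × (-5100) + 0.2 × (-3300) + 0.2 × 14600 + 0.3 × 11200 = -1530 − 660 + 2920 + 3360 = 4090
EV(B) = 0.25 × (-2700) + 0.5 × 14600 + 0.25 × 13500 = -675 + 7300 + 3375 = 10000
Branch C: 3600 (certain)
Overall = 0.25 × 4090 + 0.5 × 10000 + 0.25 × 3600 = 1022.5 + 5000 + 900 = 6922.5

$6,922.50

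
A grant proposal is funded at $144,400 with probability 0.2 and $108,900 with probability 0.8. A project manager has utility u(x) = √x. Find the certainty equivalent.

E[u] = 0.2·√144400 + 0.8·√108900 = 0.2·380 + 0.8·330 = 340
CE = (340)² = 115600

$115,600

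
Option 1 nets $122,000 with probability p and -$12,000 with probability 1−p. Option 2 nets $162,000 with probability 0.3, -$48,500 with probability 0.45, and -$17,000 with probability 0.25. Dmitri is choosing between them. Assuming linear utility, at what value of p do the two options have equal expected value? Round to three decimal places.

p = 0.258

EV(Option 2) = 0.3 × 162000 + 0.45 × (-48500) + 0.25 × (-17000) = 48600 − 21825 − 4250 = 22525
p·122000 + (1−p)·(-12000) = 22525
134000p − 12000 = 22525
p = (22525 + 12000) / 134000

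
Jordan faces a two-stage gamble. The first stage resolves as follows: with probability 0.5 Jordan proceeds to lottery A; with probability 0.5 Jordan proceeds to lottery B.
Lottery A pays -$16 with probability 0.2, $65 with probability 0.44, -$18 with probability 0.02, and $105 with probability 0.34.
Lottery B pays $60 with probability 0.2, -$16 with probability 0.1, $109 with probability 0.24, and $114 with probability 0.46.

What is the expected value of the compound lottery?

EV(A) = 0.2 × (-16) + 0.44 × 65 + 0.02 × (-18) + 0.34 × 105 = -3.2 + 28.6 − 0.36 + 35.7 = 60.74
EV(B) = 0.2 × 60 + 0.1 × (-16) + 0.24 × 109 + 0.46 × 114 = 12 − 1.6 + 26.16 + 52.44 = 89
Overall = 0.5 × 60.74 + 0.5 × 89 = 30.37 + 44.5 = 74.87

$74.87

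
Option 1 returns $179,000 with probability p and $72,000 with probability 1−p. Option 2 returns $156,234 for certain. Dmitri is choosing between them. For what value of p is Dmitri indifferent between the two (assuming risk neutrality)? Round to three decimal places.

p·179000 + (1−p)·72000 = 156234
107000p + 72000 = 156234
p = (156234 − 72000) / 107000

p = 0.787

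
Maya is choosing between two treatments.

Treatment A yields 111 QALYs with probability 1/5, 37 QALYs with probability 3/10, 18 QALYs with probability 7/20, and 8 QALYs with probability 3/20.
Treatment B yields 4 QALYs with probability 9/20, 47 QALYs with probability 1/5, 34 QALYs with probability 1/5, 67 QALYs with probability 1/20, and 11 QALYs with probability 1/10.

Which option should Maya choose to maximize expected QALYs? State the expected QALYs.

Treatment A = 1/5 × 111 + 3/10 × 37 + 7/20 × 18 + 3/20 × 8 = 22.2 + 11.1 + 6.3 + 1.2 = 40.8
Treatment B = 9/20 × 4 + 1/5 × 47 + 1/5 × 34 + 1/20 × 67 + 1/10 × 11 = 1.8 + 9.4 + 6.8 + 3.35 + 1.1 = 22.45

Treatment A (40.8 QALYs)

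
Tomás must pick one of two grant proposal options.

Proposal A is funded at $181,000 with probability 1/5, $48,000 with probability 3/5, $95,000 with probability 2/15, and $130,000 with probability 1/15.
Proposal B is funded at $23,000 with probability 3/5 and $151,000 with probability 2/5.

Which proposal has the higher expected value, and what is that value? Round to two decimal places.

Proposal A ($86,333.33)

Proposal A = 1/5 × 181000 + 3/5 × 48000 + 2/15 × 95000 + 1/15 × 130000 = 36200 + 28800 + 12666.6667 + 8666.6667 = 86333.3333
Proposal B = 3/5 × 23000 + 2/5 × 151000 = 13800 + 60400 = 74200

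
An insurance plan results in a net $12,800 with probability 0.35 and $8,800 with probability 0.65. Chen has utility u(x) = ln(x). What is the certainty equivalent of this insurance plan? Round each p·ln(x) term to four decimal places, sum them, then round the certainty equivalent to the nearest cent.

E[u] = 0.35·ln(12800) + 0.65·ln(8800) = 3.3100 + 5.9036 = 9.2136
CE = e^9.2136 ≈ 10032.65

$10,032.65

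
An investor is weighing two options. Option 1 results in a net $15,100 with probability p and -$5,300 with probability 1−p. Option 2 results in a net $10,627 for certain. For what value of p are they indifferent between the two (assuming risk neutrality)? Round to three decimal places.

p = 0.781

p·15100 + (1−p)·(-5300) = 10627
20400p − 5300 = 10627
p = (10627 + 5300) / 20400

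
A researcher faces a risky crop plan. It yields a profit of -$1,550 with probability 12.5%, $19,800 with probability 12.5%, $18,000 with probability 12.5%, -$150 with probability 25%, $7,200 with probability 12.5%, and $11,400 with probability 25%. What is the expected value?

EV = 0.125 × (-1550) + 0.125 × 19800 + 0.125 × 18000 + 0.25 × (-150) + 0.125 × 7200 + 0.25 × 11400 = -193.75 + 2475 + 2250 − 37.5 + 900 + 2850 = 8243.75

$8,243.75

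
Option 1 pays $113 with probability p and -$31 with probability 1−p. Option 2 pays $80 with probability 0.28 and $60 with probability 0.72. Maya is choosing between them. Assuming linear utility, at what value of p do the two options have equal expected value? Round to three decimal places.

EV(Option 2) = 0.28 × 80 + 0.72 × 60 = 22.4 + 43.2 = 65.6
p·113 + (1−p)·(-31) = 65.6
144p − 31 = 65.6
p = (65.6 + 31) / 144

p = 0.671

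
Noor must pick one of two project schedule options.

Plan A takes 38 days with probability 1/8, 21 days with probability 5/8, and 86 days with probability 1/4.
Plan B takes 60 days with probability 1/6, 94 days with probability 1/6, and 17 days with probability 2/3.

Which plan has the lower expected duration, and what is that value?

Plan B (37 days)

Plan A = 1/8 × 38 + 5/8 × 21 + 1/4 × 86 = 4.75 + 13.125 + 21.5 = 39.375
Plan B = 1/6 × 60 + 1/6 × 94 + 2/3 × 17 = 10 + 15.6667 + 11.3333 = 37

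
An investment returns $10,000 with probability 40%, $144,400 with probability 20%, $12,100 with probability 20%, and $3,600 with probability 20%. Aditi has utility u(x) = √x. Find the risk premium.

E[u] = 0.4·√10000 + 0.2·√144400 + 0.2·√12100 + 0.2·√3600 = 0.4·100 + 0.2·380 + 0.2·110 + 0.2·60 = 150
CE = (150)² = 22500
Risk premium = EV − CE = 36020 − 22500 = 13520

$13,520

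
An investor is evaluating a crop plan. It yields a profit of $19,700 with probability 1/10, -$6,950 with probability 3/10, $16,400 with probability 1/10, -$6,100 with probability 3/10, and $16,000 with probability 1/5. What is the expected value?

$2,895

EV = 1/10 × 19700 + 3/10 × (-6950) + 1/10 × 16400 + 3/10 × (-6100) + 1/5 × 16000 = 1970 − 2085 + 1640 − 1830 + 3200 = 2895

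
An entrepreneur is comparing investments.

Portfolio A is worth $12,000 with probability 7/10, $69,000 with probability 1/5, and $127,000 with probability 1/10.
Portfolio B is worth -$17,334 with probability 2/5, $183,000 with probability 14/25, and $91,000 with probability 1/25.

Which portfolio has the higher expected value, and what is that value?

Portfolio B ($99,186.40)

Portfolio A = 7/10 × 12000 + 1/5 × 69000 + 1/10 × 127000 = 8400 + 13800 + 12700 = 34900
Portfolio B = 2/5 × (-17334) + 14/25 × 183000 + 1/25 × 91000 = -6933.6 + 102480 + 3640 = 99186.4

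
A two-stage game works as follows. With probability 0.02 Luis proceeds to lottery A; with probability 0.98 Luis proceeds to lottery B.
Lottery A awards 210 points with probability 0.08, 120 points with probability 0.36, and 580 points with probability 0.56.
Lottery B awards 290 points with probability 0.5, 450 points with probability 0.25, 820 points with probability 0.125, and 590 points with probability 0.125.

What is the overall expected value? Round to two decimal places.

EV(A) = 0.08 × 210 + 0.36 × 120 + 0.56 × 580 = 16.8 + 43.2 + 324.8 = 384.8
EV(B) = 0.5 × 290 + 0.25 × 450 + 0.125 × 820 + 0.125 × 590 = 145 + 112.5 + 102.5 + 73.75 = 433.75
Overall = 0.02 × 384.8 + 0.98 × 433.75 = 7.696 + 425.075 = 432.771

432.77 points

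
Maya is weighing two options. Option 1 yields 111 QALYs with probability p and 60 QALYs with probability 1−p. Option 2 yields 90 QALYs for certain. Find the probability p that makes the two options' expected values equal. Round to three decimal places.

p·111 + (1−p)·60 = 90
51p + 60 = 90
p = (90 − 60) / 51

p = 0.588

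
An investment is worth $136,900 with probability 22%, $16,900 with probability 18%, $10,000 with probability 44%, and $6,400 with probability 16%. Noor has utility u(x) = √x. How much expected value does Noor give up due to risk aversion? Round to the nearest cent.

$12,469.44

E[u] = 0.22·√136900 + 0.18·√16900 + 0.44·√10000 + 0.16·√6400 = 0.22·370 + 0.18·130 + 0.44·100 + 0.16·80 = 161.6
CE = (161.6)² = 26114.56
Risk premium = EV − CE = 38584 − 26114.56 = 12469.44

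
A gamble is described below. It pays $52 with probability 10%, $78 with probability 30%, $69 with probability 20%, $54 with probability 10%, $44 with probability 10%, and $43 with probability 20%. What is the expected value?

EV = 0.1 × 52 + 0.3 × 78 + 0.2 × 69 + 0.1 × 54 + 0.1 × 44 + 0.2 × 43 = 5.2 + 23.4 + 13.8 + 5.4 + 4.4 + 8.6 = 60.8

$60.80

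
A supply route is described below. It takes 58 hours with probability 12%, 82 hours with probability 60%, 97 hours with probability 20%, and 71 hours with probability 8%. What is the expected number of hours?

81.24 hours

EV = 0.12 × 58 + 0.6 × 82 + 0.2 × 97 + 0.08 × 71 = 6.96 + 49.2 + 19.4 + 5.68 = 81.24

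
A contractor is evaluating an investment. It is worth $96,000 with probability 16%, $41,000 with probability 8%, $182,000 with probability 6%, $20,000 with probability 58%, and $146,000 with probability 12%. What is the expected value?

EV = 0.16 × 96000 + 0.08 × 41000 + 0.06 × 182000 + 0.58 × 20000 + 0.12 × 146000 = 15360 + 3280 + 10920 + 11600 + 17520 = 58680

$58,680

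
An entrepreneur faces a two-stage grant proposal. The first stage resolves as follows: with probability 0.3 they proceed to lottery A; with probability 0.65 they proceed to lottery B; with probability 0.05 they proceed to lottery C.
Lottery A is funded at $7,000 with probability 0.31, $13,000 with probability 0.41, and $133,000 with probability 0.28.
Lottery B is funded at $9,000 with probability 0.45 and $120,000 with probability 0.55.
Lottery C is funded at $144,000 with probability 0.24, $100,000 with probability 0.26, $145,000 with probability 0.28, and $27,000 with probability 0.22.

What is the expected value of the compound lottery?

EV(A) = 0.31 × 7000 + 0.41 × 13000 + 0.28 × 133000 = 2170 + 5330 + 37240 = 44740
EV(B) = 0.45 × 9000 + 0.55 × 120000 = 4050 + 66000 = 70050
EV(C) = 0.24 × 144000 + 0.26 × 100000 + 0.28 × 145000 + 0.22 × 27000 = 34560 + 26000 + 40600 + 5940 = 107100
Overall = 0.3 × 44740 + 0.65 × 70050 + 0.05 × 107100 = 13422 + 45532.5 + 5355 = 64309.5

$64,309.50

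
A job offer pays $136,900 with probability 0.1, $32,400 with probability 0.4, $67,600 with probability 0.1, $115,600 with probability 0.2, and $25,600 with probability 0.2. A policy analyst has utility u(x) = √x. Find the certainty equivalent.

$55,225

E[u] = 0.1·√136900 + 0.4·√32400 + 0.1·√67600 + 0.2·√115600 + 0.2·√25600 = 0.1·370 + 0.4·180 + 0.1·260 + 0.2·340 + 0.2·160 = 235
CE = (235)² = 55225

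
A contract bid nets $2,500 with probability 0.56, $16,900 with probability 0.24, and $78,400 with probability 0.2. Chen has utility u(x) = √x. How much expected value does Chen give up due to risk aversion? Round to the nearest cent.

$7,864.96

E[u] = 0.56·√2500 + 0.24·√16900 + 0.2·√78400 = 0.56·50 + 0.24·130 + 0.2·280 = 115.2
CE = (115.2)² = 13271.04
Risk premium = EV − CE = 21136 − 13271.04 = 7864.96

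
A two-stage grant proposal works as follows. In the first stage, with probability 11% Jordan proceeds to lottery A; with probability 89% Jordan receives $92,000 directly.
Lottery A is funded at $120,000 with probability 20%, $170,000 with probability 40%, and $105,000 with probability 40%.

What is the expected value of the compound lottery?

EV(A) = 0.2 × 120000 + 0.4 × 170000 + 0.4 × 105000 = 24000 + 68000 + 42000 = 134000
Branch B: 92000 (certain)
Overall = 0.11 × 134000 + 0.89 × 92000 = 14740 + 81880 = 96620

$96,620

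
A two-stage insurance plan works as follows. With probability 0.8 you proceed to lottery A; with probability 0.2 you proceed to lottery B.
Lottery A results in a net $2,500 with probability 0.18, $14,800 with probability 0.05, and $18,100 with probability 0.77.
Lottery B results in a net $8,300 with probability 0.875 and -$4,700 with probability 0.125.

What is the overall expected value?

EV(A) = 0.18 × 2500 + 0.05 × 14800 + 0.77 × 18100 = 450 + 740 + 13937 = 15127
EV(B) = 0.875 × 8300 + 0.125 × (-4700) = 7262.5 − 587.5 = 6675
Overall = 0.8 × 15127 + 0.2 × 6675 = 12101.6 + 1335 = 13436.6

$13,436.60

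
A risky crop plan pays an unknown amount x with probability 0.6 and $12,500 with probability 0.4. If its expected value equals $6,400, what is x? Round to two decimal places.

0.6·x + 0.4·12500 = 6400
0.6·x = 6400 − 5000 = 1400
x = 1400 / 0.6 = 2333.3333

x = $2,333.33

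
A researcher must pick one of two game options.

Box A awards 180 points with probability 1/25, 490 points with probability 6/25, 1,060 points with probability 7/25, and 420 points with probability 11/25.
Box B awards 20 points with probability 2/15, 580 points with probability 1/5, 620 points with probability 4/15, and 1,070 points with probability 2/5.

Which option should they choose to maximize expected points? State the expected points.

Box A = 1/25 × 180 + 6/25 × 490 + 7/25 × 1060 + 11/25 × 420 = 7.2 + 117.6 + 296.8 + 184.8 = 606.4
Box B = 2/15 × 20 + 1/5 × 580 + 4/15 × 620 + 2/5 × 1070 = 2.6667 + 116 + 165.3333 + 428 = 712

Box B (712 points)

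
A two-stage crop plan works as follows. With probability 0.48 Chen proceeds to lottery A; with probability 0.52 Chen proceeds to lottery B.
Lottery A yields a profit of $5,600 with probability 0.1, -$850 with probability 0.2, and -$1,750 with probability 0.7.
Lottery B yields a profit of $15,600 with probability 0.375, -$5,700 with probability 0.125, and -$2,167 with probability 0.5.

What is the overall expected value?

EV(A) = 0.1 × 5600 + 0.2 × (-850) + 0.7 × (-1750) = 560 − 170 − 1225 = -835
EV(B) = 0.375 × 15600 + 0.125 × (-5700) + 0.5 × (-2167) = 5850 − 712.5 − 1083.5 = 4054
Overall = 0.48 × (-835) + 0.52 × 4054 = -400.8 + 2108.08 = 1707.28

$1,707.28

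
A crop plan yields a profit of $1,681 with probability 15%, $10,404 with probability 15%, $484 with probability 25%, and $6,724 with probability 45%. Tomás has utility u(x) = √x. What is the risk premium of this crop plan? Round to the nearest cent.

$882.73

E[u] = 0.15·√1681 + 0.15·√10404 + 0.25·√484 + 0.45·√6724 = 0.15·41 + 0.15·102 + 0.25·22 + 0.45·82 = 63.85
CE = (63.85)² = 4076.8225
Risk premium = EV − CE = 4959.55 − 4076.8225 = 882.7275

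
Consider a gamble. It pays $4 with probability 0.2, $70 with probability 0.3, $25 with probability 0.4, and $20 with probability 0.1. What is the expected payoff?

EV = 0.2 × 4 + 0.3 × 70 + 0.4 × 25 + 0.1 × 20 = 0.8 + 21 + 10 + 2 = 33.8

$33.80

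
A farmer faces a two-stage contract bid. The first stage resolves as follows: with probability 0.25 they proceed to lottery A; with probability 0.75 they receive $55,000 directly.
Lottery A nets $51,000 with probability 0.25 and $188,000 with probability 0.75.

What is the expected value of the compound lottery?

EV(A) = 0.25 × 51000 + 0.75 × 188000 = 12750 + 141000 = 153750
Branch B: 55000 (certain)
Overall = 0.25 × 153750 + 0.75 × 55000 = 38437.5 + 41250 = 79687.5

$79,687.50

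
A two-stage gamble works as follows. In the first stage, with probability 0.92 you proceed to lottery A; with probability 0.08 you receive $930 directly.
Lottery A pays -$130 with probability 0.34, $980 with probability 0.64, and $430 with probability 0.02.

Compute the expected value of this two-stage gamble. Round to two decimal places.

EV(A) = 0.34 × (-130) + 0.64 × 980 + 0.02 × 430 = -44.2 + 627.2 + 8.6 = 591.6
Branch B: 930 (certain)
Overall = 0.92 × 591.6 + 0.08 × 930 = 544.272 + 74.4 = 618.672

$618.67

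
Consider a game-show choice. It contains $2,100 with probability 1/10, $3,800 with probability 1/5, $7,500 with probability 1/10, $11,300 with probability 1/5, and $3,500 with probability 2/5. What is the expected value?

$5,380

EV = 1/10 × 2100 + 1/5 × 3800 + 1/10 × 7500 + 1/5 × 11300 + 2/5 × 3500 = 210 + 760 + 750 + 2260 + 1400 = 5380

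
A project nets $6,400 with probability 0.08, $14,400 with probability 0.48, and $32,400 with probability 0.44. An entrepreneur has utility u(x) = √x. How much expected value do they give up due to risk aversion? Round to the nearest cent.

E[u] = 0.08·√6400 + 0.48·√14400 + 0.44·√32400 = 0.08·80 + 0.48·120 + 0.44·180 = 143.2
CE = (143.2)² = 20506.24
Risk premium = EV − CE = 21680 − 20506.24 = 1173.76

$1,173.76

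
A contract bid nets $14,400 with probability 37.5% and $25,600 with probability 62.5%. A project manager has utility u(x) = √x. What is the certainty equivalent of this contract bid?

$21,025

E[u] = 0.375·√14400 + 0.625·√25600 = 0.375·120 + 0.625·160 = 145
CE = (145)² = 21025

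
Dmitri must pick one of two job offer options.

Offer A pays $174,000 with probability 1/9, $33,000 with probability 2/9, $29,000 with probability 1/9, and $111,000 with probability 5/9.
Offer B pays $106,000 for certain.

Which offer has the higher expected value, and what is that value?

Offer B ($106,000)

Offer A = 1/9 × 174000 + 2/9 × 33000 + 1/9 × 29000 + 5/9 × 111000 = 19333.3333 + 7333.3333 + 3222.2222 + 61666.6667 = 91555.5556
Offer B: 106000 (certain)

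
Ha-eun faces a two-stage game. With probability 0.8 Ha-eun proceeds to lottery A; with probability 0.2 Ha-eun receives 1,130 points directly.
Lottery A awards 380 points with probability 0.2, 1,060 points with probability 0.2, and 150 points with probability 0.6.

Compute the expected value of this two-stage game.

EV(A) = 0.2 × 380 + 0.2 × 1060 + 0.6 × 150 = 76 + 212 + 90 = 378
Branch B: 1130 (certain)
Overall = 0.8 × 378 + 0.2 × 1130 = 302.4 + 226 = 528.4

528.4 points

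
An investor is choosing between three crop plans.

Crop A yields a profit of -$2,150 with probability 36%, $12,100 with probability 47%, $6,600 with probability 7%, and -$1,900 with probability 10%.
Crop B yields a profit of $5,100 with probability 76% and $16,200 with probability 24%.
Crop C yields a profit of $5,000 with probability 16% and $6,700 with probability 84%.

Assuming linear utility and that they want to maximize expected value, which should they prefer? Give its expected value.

Crop A = 0.36 × (-2150) + 0.47 × 12100 + 0.07 × 6600 + 0.1 × (-1900) = -774 + 5687 + 462 − 190 = 5185
Crop B = 0.76 × 5100 + 0.24 × 16200 = 3876 + 3888 = 7764
Crop C = 0.16 × 5000 + 0.84 × 6700 = 800 + 5628 = 6428

Crop B ($7,764)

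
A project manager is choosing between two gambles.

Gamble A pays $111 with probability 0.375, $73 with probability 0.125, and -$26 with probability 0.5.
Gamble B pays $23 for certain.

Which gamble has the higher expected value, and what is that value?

Gamble A = 0.375 × 111 + 0.125 × 73 + 0.5 × (-26) = 41.625 + 9.125 − 13 = 37.75
Gamble B: 23 (certain)

Gamble A ($37.75)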